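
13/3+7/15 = 4.80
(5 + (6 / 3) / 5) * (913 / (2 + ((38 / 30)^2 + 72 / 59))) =65448405 / 64049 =1021.85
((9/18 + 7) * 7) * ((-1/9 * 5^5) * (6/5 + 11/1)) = -1334375/6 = -222395.83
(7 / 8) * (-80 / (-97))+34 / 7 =5.58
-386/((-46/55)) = 10615/23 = 461.52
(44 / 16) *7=77 / 4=19.25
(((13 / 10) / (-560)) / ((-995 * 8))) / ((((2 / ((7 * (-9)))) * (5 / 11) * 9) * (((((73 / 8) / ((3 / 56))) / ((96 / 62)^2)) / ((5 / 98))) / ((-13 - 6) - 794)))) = 3138993 / 2394216660500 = 0.00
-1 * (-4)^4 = -256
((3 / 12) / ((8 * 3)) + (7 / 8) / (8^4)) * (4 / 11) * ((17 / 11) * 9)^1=4845 / 90112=0.05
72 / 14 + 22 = 190 / 7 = 27.14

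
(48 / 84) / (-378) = -2 / 1323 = -0.00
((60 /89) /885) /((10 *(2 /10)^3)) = 50 /5251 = 0.01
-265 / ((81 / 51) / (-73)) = 328865 / 27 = 12180.19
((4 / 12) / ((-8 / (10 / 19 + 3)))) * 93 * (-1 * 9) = 18693 / 152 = 122.98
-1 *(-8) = 8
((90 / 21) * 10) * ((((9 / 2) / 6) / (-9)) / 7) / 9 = -25 / 441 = -0.06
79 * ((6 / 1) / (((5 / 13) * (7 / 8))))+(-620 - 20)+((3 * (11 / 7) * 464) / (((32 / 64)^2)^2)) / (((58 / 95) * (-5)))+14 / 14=-374349 / 35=-10695.69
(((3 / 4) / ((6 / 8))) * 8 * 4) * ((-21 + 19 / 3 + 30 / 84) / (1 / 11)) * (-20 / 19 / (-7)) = -2115520 / 2793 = -757.44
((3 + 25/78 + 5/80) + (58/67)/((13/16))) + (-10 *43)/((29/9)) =-156403511/1212432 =-129.00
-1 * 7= -7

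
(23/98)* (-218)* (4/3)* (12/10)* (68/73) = -1363808/17885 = -76.25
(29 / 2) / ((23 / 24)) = 348 / 23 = 15.13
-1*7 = -7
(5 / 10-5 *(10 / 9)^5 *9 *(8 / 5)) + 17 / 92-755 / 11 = -189.88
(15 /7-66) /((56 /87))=-38889 /392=-99.21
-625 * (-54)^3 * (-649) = -63871335000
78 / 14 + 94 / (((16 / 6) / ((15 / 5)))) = 3117 / 28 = 111.32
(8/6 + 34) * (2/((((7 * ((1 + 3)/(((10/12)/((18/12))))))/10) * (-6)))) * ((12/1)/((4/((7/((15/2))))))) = -530/81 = -6.54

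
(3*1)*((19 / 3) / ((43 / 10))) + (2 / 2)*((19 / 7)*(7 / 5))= 1767 / 215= 8.22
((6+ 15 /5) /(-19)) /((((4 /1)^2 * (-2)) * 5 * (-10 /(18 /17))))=-0.00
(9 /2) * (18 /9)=9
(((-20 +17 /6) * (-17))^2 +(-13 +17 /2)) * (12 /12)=3065839 /36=85162.19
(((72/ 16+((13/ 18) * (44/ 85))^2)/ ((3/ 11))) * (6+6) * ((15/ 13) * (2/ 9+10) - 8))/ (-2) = -8841044476/ 22823775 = -387.36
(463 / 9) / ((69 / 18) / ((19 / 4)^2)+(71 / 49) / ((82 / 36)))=335790287 / 5261190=63.82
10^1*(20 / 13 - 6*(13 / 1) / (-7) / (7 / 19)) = 202460 / 637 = 317.83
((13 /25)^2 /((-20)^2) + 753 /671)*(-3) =-565090197 /167750000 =-3.37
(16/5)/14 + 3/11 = 193/385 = 0.50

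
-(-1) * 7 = 7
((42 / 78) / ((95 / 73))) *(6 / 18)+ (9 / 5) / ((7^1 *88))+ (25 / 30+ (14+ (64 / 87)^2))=17868053311 / 1151638488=15.52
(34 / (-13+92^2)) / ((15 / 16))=544 / 126765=0.00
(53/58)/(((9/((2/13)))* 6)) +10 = 203633/20358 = 10.00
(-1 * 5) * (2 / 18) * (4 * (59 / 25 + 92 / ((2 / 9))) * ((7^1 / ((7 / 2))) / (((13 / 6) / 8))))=-1332352 / 195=-6832.57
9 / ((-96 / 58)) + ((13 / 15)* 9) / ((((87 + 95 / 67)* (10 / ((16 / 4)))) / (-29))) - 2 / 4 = -4123591 / 592400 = -6.96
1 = 1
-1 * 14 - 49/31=-483/31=-15.58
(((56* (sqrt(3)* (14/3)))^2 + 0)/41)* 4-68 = 2450260/123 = 19920.81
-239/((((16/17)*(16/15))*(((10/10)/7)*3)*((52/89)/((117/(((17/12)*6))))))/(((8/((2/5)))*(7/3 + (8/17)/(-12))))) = -1306571175/2176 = -600446.31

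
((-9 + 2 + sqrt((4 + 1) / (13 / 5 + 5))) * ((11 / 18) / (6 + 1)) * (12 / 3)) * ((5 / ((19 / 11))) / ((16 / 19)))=-605 / 72 + 3025 * sqrt(38) / 19152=-7.43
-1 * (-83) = 83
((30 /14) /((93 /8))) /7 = 40 /1519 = 0.03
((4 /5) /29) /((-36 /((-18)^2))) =-36 /145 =-0.25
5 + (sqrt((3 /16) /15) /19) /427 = sqrt(5) /162260 + 5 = 5.00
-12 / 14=-6 / 7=-0.86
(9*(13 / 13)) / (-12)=-3 / 4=-0.75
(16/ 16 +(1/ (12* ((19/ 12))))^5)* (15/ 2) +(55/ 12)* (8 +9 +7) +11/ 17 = 4973244969/ 42093683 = 118.15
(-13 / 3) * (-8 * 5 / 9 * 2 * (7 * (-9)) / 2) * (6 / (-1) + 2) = 14560 / 3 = 4853.33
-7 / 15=-0.47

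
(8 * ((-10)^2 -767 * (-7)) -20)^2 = 1912487824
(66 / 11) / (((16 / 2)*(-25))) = -3 / 100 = -0.03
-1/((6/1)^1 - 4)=-1/2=-0.50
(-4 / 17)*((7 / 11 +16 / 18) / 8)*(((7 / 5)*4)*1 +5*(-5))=14647 / 16830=0.87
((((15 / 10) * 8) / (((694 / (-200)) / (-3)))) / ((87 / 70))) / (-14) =-0.60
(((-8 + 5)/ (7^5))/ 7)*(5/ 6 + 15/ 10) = -1/ 16807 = -0.00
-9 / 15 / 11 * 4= -0.22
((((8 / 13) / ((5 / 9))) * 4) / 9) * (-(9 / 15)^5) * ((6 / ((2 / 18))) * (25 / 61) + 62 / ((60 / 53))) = -182377008 / 61953125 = -2.94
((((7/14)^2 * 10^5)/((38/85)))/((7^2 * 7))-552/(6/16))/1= -8530524/6517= -1308.96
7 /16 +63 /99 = 189 /176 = 1.07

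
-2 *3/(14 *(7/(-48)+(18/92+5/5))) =-3312/8113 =-0.41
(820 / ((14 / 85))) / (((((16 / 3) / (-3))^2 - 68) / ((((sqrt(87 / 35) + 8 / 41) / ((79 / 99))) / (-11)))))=1239300 / 726089 + 2540565 * sqrt(3045) / 10165246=15.50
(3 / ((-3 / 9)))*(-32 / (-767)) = -288 / 767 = -0.38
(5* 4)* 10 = 200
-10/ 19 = -0.53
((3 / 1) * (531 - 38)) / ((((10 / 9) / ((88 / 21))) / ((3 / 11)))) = 53244 / 35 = 1521.26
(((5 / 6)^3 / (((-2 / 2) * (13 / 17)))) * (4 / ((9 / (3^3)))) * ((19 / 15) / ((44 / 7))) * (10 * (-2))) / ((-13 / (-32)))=4522000 / 50193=90.09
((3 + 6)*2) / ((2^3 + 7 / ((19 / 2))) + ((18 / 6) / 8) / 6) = 5472 / 2675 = 2.05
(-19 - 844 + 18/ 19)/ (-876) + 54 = 915155/ 16644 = 54.98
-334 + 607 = 273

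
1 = 1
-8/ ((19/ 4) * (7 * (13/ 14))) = -64/ 247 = -0.26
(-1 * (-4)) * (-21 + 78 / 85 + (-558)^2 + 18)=105863052 / 85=1245447.67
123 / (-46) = -123 / 46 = -2.67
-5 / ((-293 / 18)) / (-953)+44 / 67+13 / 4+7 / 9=3154791391 / 673500348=4.68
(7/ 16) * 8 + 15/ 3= 17/ 2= 8.50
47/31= 1.52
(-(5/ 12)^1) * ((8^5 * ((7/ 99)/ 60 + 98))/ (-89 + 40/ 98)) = 58417608704/ 3867831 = 15103.45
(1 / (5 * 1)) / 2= 1 / 10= 0.10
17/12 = 1.42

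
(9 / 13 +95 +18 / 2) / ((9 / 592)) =805712 / 117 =6886.43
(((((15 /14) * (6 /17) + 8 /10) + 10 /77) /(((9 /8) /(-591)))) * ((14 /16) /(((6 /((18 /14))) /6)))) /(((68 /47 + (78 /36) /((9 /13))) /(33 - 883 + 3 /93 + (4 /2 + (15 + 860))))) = -1537267955292 /336660775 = -4566.22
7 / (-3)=-7 / 3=-2.33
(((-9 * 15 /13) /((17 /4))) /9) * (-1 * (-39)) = -180 /17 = -10.59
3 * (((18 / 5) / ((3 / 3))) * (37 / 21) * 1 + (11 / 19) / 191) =2418069 / 127015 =19.04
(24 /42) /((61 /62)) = 248 /427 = 0.58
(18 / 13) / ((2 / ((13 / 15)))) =3 / 5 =0.60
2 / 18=1 / 9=0.11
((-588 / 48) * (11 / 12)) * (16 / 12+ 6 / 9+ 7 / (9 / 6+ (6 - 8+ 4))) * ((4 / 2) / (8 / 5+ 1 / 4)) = -5390 / 111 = -48.56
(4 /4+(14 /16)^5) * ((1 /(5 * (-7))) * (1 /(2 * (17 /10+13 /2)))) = -49575 /18808832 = -0.00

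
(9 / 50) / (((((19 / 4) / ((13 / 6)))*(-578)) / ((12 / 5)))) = -234 / 686375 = -0.00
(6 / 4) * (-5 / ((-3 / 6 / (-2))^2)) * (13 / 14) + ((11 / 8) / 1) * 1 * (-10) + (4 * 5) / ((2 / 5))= -2105 / 28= -75.18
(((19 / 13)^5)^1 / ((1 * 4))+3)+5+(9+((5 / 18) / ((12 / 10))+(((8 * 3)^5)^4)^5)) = 21049156278085749615767911051192120254959018771282020107806245230527512169748792403948590676575931248106638515558379804663470253630867540838566545 / 20049822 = 1049842551125179546021302000000000000000000000000000000000000000000000000000000000000000000000000000000000000000000000000000000000000000000.00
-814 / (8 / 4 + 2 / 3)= -1221 / 4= -305.25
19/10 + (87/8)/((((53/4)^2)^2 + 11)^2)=394592873400337/207680458434030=1.90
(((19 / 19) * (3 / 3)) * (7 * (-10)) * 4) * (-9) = 2520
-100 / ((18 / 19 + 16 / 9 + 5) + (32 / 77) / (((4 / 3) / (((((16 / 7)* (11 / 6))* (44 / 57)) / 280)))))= -29326500 / 2266571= -12.94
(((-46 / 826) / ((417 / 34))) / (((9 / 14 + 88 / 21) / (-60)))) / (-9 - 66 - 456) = -31280 / 294670131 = -0.00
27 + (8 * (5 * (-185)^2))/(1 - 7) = -684419/3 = -228139.67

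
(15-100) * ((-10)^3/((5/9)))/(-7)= -153000/7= -21857.14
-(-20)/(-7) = -20/7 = -2.86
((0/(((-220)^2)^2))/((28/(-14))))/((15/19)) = 0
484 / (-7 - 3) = -242 / 5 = -48.40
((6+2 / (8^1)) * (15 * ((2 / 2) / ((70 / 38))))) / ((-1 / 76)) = -27075 / 7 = -3867.86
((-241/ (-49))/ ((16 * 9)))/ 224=241/ 1580544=0.00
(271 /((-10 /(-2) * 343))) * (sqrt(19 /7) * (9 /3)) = 813 * sqrt(133) /12005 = 0.78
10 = 10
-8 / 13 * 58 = -464 / 13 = -35.69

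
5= 5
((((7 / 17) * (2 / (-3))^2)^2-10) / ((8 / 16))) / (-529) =466612 / 12383361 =0.04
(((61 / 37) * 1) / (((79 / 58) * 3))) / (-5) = -3538 / 43845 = -0.08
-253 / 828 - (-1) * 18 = 637 / 36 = 17.69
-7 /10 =-0.70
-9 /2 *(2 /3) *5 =-15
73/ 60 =1.22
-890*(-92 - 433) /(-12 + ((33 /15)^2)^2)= 292031250 /7141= 40895.01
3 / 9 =1 / 3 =0.33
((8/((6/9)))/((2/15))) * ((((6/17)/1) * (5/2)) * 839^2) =950293350/17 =55899608.82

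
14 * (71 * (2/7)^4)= 2272/343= 6.62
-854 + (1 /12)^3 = -1475711 /1728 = -854.00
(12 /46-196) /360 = -2251 /4140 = -0.54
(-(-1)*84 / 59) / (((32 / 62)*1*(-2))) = -651 / 472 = -1.38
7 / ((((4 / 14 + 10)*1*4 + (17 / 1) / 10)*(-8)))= -245 / 11996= -0.02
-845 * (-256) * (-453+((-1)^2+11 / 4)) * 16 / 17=-1554908160 / 17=-91465185.88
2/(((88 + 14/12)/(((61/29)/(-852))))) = -61/1101565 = -0.00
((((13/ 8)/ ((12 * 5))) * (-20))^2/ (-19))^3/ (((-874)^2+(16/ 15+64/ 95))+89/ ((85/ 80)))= -410278765/ 85117459837410607104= -0.00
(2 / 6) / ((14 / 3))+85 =85.07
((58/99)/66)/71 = 29/231957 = 0.00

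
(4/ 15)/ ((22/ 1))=2/ 165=0.01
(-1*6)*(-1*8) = 48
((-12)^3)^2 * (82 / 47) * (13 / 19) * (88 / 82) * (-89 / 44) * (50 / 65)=-5315051520 / 893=-5951905.40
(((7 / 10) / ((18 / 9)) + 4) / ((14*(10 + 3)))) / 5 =87 / 18200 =0.00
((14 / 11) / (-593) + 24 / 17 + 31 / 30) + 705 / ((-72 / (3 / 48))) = 389833699 / 212910720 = 1.83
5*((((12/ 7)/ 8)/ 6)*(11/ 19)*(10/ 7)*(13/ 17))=3575/ 31654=0.11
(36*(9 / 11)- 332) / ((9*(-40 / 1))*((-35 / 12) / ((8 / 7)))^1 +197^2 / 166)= -1104896 / 4209073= -0.26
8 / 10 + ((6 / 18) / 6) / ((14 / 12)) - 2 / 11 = 769 / 1155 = 0.67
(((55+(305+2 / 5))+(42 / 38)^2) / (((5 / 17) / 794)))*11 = 96915599506 / 9025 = 10738570.58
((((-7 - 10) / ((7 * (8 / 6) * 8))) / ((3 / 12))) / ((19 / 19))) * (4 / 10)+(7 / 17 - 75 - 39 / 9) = -566101 / 7140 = -79.29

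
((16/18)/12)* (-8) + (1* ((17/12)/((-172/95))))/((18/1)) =-0.64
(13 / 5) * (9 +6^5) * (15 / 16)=303615 / 16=18975.94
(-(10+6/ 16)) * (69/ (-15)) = 1909/ 40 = 47.72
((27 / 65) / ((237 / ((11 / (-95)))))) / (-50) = 99 / 24391250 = 0.00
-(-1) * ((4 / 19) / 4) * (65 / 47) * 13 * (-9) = -7605 / 893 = -8.52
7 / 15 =0.47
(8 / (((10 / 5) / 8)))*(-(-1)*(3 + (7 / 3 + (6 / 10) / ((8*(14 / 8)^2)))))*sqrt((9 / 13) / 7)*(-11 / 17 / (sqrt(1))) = -1386176*sqrt(91) / 379015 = -34.89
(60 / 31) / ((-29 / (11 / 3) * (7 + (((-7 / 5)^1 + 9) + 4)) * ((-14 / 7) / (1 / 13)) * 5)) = 110 / 1086891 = 0.00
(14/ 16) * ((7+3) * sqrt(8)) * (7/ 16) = 245 * sqrt(2)/ 32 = 10.83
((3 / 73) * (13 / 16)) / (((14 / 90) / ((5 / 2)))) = 8775 / 16352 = 0.54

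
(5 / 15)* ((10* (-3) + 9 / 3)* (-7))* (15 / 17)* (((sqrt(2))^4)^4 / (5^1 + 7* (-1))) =-120960 / 17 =-7115.29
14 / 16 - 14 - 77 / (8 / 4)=-413 / 8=-51.62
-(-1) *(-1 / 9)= -1 / 9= -0.11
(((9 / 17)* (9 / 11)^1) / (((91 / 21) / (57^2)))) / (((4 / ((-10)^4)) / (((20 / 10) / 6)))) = 657922500 / 2431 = 270638.63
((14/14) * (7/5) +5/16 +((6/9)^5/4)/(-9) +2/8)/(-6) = -342719/1049760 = -0.33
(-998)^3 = -994011992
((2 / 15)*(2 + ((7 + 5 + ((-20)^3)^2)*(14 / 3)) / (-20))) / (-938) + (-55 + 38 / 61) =13313974307 / 6437025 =2068.34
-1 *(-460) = 460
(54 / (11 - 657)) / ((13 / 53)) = -0.34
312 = 312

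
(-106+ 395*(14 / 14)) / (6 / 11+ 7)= 3179 / 83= 38.30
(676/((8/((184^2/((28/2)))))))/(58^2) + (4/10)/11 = 19679994/323785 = 60.78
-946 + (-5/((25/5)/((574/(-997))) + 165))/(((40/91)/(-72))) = -84409744/89725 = -940.76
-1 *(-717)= 717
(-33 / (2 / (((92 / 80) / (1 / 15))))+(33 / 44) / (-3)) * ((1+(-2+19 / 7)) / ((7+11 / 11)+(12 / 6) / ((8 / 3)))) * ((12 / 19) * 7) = -164088 / 665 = -246.75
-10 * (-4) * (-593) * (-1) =23720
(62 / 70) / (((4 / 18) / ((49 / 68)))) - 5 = -1447 / 680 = -2.13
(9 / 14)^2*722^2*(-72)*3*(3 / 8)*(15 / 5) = -2565108243 / 49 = -52349147.82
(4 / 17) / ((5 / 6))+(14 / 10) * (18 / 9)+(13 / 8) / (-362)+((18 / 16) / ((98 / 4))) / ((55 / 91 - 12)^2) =47931982299 / 15571343120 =3.08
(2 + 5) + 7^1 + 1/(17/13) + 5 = 336/17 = 19.76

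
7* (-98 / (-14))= 49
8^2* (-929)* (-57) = 3388992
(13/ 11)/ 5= 13/ 55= 0.24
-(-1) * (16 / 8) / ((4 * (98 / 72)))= 18 / 49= 0.37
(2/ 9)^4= 16/ 6561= 0.00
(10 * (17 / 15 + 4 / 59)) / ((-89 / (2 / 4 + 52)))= -37205 / 5251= -7.09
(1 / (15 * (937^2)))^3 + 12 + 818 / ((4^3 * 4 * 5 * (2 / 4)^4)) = 406109434726220468715683 / 18272640482619593643000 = 22.23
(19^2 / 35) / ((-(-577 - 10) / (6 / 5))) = 2166 / 102725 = 0.02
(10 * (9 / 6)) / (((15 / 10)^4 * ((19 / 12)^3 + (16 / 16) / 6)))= 5120 / 7147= 0.72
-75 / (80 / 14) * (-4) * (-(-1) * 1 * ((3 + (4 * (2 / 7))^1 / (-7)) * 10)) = 10425 / 7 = 1489.29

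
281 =281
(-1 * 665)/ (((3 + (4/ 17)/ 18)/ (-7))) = 712215/ 461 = 1544.93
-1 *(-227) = 227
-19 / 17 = -1.12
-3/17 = -0.18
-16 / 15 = -1.07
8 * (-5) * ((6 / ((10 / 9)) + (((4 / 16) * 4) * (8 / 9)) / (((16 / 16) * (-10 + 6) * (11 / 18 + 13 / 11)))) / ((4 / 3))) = -158.28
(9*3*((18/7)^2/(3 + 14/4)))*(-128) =-2239488/637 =-3515.68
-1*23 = -23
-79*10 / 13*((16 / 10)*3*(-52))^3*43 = 1015841488896 / 25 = 40633659555.84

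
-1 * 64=-64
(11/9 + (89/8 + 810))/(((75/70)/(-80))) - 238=-1664278/27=-61639.93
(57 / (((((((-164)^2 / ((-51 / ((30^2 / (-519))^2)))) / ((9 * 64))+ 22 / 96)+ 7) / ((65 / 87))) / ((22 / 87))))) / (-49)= -221182492960 / 4504604045739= -0.05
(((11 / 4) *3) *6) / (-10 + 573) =0.09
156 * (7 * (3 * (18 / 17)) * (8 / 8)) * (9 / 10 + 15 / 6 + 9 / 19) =13436.67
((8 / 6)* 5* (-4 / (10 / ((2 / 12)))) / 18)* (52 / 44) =-26 / 891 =-0.03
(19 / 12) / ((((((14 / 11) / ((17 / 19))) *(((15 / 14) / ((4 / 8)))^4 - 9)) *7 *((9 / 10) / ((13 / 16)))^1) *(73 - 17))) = 6545 / 30855168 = 0.00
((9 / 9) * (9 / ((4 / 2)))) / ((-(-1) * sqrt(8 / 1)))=9 * sqrt(2) / 8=1.59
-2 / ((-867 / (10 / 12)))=5 / 2601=0.00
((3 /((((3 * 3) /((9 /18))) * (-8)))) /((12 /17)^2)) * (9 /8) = -289 /6144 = -0.05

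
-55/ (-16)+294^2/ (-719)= -1343431/ 11504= -116.78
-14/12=-1.17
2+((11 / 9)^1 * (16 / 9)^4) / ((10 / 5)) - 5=183301 / 59049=3.10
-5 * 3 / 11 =-15 / 11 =-1.36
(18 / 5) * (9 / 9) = 18 / 5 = 3.60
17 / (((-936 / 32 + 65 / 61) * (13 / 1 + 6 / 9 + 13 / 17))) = -52887 / 1265368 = -0.04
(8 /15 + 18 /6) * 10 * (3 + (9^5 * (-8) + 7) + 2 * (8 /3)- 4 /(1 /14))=-150233588 /9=-16692620.89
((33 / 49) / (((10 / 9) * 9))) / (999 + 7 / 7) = 33 / 490000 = 0.00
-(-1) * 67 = 67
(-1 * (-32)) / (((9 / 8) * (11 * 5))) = 256 / 495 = 0.52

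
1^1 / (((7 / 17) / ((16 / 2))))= 136 / 7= 19.43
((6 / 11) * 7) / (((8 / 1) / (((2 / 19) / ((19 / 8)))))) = 84 / 3971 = 0.02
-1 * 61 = -61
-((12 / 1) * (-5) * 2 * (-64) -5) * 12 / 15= -6140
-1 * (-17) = 17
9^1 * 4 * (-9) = -324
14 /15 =0.93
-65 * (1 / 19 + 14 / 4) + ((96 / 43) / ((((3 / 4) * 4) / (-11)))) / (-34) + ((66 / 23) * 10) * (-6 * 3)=-477382891 / 638894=-747.20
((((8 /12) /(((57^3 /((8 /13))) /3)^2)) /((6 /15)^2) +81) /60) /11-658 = -838886881247527573 /1275141908717820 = -657.88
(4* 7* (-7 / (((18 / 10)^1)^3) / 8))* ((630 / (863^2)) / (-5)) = 42875 / 60326289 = 0.00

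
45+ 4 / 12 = 136 / 3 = 45.33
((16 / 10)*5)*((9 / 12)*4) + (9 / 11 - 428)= -4435 / 11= -403.18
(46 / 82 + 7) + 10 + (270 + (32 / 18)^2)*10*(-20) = -181374880 / 3321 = -54614.54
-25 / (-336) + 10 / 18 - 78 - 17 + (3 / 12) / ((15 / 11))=-474701 / 5040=-94.19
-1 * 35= -35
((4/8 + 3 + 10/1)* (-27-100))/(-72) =381/16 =23.81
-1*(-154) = 154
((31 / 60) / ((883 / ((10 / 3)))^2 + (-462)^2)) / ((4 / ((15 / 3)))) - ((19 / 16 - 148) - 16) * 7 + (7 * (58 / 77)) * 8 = 17698404821327 / 14974925328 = 1181.87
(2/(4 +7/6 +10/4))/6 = 1/23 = 0.04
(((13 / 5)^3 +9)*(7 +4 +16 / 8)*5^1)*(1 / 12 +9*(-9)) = -139778.69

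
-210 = -210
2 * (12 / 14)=12 / 7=1.71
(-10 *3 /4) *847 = -12705 /2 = -6352.50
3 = 3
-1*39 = -39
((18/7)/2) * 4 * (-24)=-864/7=-123.43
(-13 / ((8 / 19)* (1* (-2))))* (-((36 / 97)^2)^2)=-25929072 / 88529281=-0.29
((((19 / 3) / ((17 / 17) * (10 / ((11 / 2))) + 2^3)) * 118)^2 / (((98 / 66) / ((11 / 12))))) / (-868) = -4.12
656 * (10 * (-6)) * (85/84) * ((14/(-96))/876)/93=17425/244404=0.07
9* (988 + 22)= 9090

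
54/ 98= 27/ 49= 0.55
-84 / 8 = -21 / 2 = -10.50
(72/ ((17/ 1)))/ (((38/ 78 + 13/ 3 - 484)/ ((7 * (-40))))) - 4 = -7571/ 4964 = -1.53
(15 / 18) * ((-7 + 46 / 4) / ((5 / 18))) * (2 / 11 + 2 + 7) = 2727 / 22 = 123.95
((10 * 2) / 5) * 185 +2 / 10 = 3701 / 5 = 740.20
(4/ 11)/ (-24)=-1/ 66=-0.02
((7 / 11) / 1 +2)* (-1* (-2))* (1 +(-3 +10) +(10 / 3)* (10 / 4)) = 2842 / 33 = 86.12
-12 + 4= -8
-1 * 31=-31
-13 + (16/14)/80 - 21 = -2379/70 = -33.99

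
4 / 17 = 0.24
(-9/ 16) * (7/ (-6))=21/ 32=0.66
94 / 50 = 47 / 25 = 1.88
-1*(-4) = 4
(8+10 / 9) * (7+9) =1312 / 9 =145.78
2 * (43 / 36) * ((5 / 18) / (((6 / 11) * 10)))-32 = -31.88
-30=-30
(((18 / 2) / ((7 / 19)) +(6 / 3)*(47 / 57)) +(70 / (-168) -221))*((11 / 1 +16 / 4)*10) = -7794025 / 266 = -29300.85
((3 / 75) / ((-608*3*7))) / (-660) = 1 / 210672000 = 0.00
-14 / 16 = -7 / 8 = -0.88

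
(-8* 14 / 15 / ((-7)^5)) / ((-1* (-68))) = 4 / 612255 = 0.00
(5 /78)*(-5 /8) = -25 /624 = -0.04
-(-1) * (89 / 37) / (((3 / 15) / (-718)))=-8635.41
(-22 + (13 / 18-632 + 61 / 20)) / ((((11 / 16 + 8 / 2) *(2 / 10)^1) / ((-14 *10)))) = 97100.68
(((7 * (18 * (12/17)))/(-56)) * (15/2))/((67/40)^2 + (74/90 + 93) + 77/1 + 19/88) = -32076000/468126467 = -0.07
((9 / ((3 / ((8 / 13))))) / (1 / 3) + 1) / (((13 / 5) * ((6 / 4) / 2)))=1700 / 507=3.35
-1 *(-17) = 17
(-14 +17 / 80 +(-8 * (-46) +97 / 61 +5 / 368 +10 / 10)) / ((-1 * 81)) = -2503066 / 568215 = -4.41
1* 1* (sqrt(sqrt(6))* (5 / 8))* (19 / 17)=95* 6^(1 / 4) / 136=1.09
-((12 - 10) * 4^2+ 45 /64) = -2093 /64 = -32.70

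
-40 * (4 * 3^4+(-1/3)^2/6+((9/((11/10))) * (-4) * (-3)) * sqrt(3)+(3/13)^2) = -59149580/4563 - 43200 * sqrt(3)/11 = -19765.11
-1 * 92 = -92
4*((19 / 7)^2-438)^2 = 1781008804 / 2401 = 741777.93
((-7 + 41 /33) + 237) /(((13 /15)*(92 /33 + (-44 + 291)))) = 8805 /8243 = 1.07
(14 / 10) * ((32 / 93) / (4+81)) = 224 / 39525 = 0.01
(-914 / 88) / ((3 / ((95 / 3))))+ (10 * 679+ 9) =2648989 / 396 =6689.37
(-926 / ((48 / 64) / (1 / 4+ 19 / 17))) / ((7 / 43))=-1234358 / 119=-10372.76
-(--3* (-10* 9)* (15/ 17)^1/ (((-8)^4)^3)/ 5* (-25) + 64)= -37383395354509/ 584115552256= -64.00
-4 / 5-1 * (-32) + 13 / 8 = 1313 / 40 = 32.82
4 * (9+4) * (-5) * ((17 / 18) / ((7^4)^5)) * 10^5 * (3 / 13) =-17000000 / 239376798892836003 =-0.00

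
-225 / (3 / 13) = -975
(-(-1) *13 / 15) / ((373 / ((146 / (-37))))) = -1898 / 207015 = -0.01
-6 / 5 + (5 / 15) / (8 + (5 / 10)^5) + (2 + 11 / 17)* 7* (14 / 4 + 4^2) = 47206831 / 131070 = 360.17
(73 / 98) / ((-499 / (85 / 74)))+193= 698412159 / 3618748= 193.00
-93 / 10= -9.30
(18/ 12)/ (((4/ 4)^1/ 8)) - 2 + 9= 19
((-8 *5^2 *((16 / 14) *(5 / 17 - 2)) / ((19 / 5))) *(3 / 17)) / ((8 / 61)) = 5307000 / 38437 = 138.07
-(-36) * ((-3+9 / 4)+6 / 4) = 27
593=593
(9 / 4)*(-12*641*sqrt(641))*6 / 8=-328633.68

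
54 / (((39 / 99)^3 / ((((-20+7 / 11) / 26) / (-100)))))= 18788517 / 2856100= 6.58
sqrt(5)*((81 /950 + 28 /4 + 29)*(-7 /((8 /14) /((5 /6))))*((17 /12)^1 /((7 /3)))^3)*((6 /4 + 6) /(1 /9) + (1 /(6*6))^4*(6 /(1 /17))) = -353606836606049*sqrt(5) /63541739520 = -12443.61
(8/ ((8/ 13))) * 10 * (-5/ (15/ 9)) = -390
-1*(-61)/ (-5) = -61/ 5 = -12.20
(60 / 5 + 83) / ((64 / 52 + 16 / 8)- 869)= -247 / 2251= -0.11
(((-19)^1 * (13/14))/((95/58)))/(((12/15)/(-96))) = 9048/7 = 1292.57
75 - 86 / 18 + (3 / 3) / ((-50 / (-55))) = 6419 / 90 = 71.32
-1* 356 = -356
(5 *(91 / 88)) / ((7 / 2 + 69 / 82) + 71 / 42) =30135 / 35156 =0.86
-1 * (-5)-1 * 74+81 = 12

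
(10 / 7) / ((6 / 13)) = 65 / 21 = 3.10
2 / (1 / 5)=10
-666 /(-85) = 666 /85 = 7.84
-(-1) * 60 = 60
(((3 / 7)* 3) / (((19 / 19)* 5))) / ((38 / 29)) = 261 / 1330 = 0.20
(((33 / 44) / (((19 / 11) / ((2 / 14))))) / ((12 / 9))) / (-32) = -99 / 68096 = -0.00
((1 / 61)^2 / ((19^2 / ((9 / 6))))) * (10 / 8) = 15 / 10746248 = 0.00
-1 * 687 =-687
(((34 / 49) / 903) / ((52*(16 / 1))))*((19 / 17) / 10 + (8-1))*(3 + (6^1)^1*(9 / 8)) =1209 / 18878720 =0.00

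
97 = 97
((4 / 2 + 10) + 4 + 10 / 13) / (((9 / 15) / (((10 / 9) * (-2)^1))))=-21800 / 351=-62.11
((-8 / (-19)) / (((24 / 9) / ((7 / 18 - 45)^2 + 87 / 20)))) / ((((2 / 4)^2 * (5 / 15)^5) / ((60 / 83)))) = 348957936 / 1577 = 221279.60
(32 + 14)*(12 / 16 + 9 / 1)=897 / 2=448.50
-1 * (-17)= 17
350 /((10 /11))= 385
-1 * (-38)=38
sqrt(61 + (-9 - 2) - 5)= 3*sqrt(5)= 6.71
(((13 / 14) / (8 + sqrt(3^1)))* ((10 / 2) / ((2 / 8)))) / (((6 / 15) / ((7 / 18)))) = 1300 / 549 - 325* sqrt(3) / 1098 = 1.86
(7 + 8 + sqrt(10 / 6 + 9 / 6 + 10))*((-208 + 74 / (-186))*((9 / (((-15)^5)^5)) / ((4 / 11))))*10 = 213191*sqrt(474) / 6262289736922502517700195312500 + 213191 / 69580997076916694641113281250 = 0.00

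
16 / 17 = 0.94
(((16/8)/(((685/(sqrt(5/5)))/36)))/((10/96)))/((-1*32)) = -108/3425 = -0.03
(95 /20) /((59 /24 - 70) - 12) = -114 /1909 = -0.06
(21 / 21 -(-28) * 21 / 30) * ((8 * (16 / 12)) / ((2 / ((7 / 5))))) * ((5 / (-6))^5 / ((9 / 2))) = -90125 / 6561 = -13.74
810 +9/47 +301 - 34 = 50628/47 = 1077.19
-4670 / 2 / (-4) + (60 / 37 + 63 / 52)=564293 / 962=586.58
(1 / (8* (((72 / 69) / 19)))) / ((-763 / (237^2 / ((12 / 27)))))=-73637559 / 195328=-376.99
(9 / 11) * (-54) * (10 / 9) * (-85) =45900 / 11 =4172.73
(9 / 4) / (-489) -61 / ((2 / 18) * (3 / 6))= -715899 / 652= -1098.00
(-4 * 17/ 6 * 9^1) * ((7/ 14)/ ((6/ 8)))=-68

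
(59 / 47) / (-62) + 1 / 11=2265 / 32054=0.07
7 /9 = 0.78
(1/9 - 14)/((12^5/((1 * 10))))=-625/1119744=-0.00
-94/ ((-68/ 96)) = 2256/ 17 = 132.71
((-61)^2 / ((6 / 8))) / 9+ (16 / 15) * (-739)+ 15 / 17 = -541907 / 2295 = -236.13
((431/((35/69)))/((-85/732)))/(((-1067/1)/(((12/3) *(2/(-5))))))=-174151584/15871625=-10.97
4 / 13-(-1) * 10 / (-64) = 63 / 416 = 0.15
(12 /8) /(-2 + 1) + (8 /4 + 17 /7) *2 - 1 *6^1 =19 /14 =1.36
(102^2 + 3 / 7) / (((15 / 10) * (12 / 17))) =412709 / 42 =9826.40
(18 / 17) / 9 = 2 / 17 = 0.12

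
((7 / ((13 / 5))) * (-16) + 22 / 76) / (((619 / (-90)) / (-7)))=-6658155 / 152893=-43.55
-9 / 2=-4.50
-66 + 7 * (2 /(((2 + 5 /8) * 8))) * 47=-104 /3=-34.67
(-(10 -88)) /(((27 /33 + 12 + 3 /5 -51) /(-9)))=990 /53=18.68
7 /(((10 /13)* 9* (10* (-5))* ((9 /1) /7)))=-0.02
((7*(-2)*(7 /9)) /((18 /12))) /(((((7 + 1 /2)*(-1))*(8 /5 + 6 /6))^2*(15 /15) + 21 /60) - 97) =-490 /19143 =-0.03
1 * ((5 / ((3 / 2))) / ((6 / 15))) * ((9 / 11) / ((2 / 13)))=975 / 22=44.32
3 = 3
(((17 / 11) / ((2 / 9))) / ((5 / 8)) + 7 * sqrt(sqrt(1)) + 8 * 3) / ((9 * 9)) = 2317 / 4455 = 0.52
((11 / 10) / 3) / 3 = 0.12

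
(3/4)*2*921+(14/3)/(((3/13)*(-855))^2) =54535200757/39475350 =1381.50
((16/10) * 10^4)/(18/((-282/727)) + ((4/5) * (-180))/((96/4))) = -752000/2463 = -305.32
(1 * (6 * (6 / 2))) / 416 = 9 / 208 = 0.04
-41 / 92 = -0.45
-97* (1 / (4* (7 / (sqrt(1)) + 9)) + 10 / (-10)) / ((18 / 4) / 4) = 679 / 8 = 84.88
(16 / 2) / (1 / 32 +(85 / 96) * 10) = 768 / 853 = 0.90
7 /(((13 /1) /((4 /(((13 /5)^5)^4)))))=2670288085937500 /247064529073450392704413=0.00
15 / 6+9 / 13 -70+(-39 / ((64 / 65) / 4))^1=-46851 / 208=-225.25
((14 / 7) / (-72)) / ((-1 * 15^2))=1 / 8100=0.00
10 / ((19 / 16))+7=293 / 19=15.42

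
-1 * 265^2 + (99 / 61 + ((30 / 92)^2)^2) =-19179743847331 / 273124816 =-70223.37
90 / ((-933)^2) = 10 / 96721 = 0.00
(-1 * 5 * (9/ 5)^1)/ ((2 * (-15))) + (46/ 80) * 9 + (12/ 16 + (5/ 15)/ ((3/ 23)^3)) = 156.43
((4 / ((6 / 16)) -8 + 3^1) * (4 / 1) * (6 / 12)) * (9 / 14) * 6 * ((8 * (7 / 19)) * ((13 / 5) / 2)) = 15912 / 95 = 167.49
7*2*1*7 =98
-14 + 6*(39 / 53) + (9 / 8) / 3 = -3905 / 424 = -9.21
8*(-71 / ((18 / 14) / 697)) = -2771272 / 9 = -307919.11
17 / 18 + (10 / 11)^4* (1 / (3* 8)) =256397 / 263538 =0.97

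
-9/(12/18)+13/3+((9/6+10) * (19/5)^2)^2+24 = 206930677/7500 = 27590.76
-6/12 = -1/2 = -0.50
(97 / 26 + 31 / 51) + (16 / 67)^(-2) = 3712591 / 169728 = 21.87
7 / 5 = 1.40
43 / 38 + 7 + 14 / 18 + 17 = 8861 / 342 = 25.91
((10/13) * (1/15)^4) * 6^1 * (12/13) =0.00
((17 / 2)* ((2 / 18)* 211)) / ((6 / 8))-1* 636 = -9998 / 27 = -370.30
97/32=3.03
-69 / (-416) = 69 / 416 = 0.17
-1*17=-17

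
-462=-462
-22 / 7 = -3.14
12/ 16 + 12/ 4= 15/ 4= 3.75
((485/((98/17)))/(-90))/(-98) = 1649/172872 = 0.01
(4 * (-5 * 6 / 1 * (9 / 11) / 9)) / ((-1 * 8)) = 15 / 11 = 1.36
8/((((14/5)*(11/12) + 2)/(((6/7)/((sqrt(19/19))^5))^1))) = 1440/959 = 1.50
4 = 4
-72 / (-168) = 3 / 7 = 0.43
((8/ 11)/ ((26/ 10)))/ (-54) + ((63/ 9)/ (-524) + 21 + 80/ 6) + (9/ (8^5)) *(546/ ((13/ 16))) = 17868255491/ 517929984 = 34.50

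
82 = 82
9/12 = 3/4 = 0.75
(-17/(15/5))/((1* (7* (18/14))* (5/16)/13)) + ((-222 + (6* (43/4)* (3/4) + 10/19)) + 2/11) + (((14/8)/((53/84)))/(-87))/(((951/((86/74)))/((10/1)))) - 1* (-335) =552958933873949/4069161205560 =135.89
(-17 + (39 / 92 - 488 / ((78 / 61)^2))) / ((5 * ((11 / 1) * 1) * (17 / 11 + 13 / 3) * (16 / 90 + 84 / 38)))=-2512789653 / 6159309104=-0.41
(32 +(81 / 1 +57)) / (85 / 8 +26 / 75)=102000 / 6583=15.49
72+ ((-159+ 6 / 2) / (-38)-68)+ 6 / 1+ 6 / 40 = 14.26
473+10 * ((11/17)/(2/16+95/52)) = 1643763/3451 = 476.31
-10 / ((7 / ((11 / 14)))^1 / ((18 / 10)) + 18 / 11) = -495 / 326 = -1.52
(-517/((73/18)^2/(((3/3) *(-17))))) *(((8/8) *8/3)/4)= 1898424/5329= 356.24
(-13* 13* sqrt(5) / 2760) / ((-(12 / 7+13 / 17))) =20111* sqrt(5) / 814200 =0.06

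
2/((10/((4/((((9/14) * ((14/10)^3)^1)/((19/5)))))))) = 760/441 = 1.72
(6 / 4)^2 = 9 / 4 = 2.25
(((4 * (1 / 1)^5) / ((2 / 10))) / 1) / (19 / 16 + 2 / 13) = 14.91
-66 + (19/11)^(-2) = -23705/361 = -65.66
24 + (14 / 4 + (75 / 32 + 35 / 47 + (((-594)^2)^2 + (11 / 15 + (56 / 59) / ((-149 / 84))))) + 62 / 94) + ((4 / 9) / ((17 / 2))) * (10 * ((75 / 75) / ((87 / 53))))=124493242927.76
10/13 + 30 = 400/13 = 30.77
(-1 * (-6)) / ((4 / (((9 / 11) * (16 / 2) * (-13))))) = -1404 / 11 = -127.64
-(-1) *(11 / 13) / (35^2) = 11 / 15925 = 0.00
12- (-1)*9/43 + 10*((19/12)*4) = 9745/129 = 75.54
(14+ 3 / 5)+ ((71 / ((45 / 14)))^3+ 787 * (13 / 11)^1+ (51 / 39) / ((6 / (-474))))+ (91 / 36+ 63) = 609037027673 / 52123500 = 11684.50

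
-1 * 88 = -88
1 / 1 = 1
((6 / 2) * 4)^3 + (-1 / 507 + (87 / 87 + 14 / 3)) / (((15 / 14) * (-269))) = 3535007152 / 2045745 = 1727.98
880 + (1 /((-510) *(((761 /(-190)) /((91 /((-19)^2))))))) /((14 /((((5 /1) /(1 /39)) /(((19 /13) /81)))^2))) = 338877397055 /177469766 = 1909.49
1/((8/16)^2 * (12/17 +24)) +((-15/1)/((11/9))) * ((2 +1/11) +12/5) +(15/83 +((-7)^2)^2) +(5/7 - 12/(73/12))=180514733743/76979595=2344.97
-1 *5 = -5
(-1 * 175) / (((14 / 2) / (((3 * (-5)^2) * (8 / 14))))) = -7500 / 7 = -1071.43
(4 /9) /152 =1 /342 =0.00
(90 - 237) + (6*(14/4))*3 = -84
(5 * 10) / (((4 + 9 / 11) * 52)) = 275 / 1378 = 0.20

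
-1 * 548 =-548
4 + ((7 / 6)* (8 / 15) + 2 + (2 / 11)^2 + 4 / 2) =47128 / 5445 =8.66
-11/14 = -0.79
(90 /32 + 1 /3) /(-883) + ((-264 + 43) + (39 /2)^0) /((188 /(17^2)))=-673700777 /1992048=-338.20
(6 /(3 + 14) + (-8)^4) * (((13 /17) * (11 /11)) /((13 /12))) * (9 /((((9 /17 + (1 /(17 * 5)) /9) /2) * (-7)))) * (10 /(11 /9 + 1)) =-1522983060 /24157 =-63045.21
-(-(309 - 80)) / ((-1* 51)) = -229 / 51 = -4.49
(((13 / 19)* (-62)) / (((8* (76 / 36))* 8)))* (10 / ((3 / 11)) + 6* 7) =-71331 / 2888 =-24.70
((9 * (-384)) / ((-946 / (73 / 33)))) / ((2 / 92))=1934208 / 5203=371.75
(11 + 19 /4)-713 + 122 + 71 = -2017 /4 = -504.25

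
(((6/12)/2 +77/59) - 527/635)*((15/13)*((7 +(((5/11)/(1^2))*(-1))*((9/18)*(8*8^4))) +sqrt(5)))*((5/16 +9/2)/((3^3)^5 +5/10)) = -186776611119/89453614762720 +25103463*sqrt(5)/89453614762720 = -0.00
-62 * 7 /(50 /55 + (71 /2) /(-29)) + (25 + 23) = 286540 /201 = 1425.57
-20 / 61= -0.33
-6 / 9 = -2 / 3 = -0.67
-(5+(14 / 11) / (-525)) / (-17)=4123 / 14025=0.29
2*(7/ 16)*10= 35/ 4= 8.75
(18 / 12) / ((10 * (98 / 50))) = 15 / 196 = 0.08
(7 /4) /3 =7 /12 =0.58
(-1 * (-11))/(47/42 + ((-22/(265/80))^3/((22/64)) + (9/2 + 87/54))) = -206343522/15850962749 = -0.01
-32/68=-0.47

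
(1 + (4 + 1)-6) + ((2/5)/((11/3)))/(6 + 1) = 6/385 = 0.02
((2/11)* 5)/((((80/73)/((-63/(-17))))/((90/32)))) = 206955/23936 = 8.65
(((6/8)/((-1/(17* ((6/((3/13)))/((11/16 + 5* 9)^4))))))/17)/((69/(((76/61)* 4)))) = -0.00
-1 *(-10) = 10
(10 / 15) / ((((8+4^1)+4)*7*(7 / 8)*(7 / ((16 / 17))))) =16 / 17493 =0.00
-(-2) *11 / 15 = 22 / 15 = 1.47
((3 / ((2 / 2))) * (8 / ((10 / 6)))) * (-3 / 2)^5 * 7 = -15309 / 20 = -765.45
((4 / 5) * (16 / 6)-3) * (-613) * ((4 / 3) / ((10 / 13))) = 207194 / 225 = 920.86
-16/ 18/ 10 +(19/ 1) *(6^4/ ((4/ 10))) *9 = 554039.91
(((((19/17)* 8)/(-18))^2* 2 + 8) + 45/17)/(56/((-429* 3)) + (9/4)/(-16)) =-2386740928/39449367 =-60.50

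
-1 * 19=-19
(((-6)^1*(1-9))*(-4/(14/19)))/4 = -456/7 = -65.14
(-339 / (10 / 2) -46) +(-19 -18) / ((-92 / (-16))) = -13827 / 115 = -120.23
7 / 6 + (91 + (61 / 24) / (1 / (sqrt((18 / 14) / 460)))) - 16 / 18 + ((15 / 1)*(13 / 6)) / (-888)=61*sqrt(805) / 12880 + 486133 / 5328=91.38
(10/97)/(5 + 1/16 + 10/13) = 2080/117661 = 0.02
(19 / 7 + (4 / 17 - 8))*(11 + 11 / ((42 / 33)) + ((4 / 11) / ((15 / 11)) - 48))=208547 / 1470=141.87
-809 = -809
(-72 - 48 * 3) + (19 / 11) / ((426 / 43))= -1011359 / 4686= -215.83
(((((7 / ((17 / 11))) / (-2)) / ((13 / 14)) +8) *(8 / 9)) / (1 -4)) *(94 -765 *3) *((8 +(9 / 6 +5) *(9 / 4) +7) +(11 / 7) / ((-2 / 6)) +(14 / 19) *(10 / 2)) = 82300507325 / 793611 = 103703.84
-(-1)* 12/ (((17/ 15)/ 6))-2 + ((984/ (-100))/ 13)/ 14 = 2377559/ 38675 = 61.48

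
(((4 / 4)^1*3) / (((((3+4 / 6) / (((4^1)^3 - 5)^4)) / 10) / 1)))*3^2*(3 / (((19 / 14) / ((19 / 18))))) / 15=1526787486 / 11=138798862.36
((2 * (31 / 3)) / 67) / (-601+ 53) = -31 / 55074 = -0.00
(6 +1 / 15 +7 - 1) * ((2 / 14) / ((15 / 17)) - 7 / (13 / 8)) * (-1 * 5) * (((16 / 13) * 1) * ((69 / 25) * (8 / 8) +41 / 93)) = 121962949088 / 123771375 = 985.39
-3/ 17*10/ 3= -10/ 17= -0.59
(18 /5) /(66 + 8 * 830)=9 /16765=0.00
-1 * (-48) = 48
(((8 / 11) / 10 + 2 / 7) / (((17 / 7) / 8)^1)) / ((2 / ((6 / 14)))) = 1656 / 6545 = 0.25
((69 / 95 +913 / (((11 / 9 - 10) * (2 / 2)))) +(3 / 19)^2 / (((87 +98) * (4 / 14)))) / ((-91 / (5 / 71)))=1089875607 / 13635333166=0.08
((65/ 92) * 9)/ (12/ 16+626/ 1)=585/ 57661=0.01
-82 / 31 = -2.65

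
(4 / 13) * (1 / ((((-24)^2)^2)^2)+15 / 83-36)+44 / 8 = -163943421050797 / 29692815998976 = -5.52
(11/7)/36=11/252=0.04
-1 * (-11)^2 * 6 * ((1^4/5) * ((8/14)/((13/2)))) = -5808/455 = -12.76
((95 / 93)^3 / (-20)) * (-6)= 171475 / 536238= 0.32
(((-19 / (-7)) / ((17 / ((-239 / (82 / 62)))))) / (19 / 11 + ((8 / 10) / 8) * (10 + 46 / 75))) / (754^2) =-580680375 / 31906901354692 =-0.00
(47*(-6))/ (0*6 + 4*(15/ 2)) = -47/ 5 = -9.40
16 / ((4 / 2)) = 8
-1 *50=-50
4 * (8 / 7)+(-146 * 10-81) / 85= -8067 / 595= -13.56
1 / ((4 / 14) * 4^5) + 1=2055 / 2048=1.00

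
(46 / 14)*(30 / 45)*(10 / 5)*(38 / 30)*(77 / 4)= 4807 / 45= 106.82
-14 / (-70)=1 / 5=0.20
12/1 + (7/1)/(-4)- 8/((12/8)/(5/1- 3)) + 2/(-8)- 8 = -26/3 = -8.67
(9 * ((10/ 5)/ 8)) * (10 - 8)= 9/ 2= 4.50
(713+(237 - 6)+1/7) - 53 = 6238/7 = 891.14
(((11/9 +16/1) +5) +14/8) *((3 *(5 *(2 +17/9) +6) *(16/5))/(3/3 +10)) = 790508/1485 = 532.33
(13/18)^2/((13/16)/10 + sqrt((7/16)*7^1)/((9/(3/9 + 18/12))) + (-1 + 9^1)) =6760/109353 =0.06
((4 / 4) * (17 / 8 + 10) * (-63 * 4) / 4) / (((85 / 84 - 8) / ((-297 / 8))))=-38114307 / 9392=-4058.17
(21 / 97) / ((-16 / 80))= -105 / 97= -1.08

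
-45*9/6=-135/2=-67.50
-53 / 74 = -0.72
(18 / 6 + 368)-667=-296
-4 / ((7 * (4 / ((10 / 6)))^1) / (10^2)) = -500 / 21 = -23.81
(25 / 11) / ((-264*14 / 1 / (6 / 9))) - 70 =-4268905 / 60984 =-70.00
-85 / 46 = -1.85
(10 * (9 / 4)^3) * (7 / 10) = 5103 / 64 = 79.73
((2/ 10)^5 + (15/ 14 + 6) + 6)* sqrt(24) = 571889* sqrt(6)/ 21875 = 64.04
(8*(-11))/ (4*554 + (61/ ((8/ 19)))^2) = -0.00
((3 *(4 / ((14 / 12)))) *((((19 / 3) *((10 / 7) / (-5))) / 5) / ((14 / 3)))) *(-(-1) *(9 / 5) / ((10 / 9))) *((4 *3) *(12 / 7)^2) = -95738112 / 2100875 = -45.57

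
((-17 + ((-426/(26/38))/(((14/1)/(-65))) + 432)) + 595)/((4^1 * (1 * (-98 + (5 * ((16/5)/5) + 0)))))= -136525/13272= -10.29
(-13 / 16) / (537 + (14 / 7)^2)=-13 / 8656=-0.00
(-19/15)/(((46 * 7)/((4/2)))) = -19/2415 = -0.01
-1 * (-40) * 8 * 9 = 2880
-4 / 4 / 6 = -1 / 6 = -0.17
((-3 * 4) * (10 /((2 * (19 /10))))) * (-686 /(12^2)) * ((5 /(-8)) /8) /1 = -42875 /3648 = -11.75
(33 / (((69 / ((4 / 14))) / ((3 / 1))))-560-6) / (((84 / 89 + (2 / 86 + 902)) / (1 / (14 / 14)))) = -69697324 / 111272091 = -0.63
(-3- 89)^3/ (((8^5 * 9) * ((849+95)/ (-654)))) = 1326203/ 724992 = 1.83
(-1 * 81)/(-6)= 27/2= 13.50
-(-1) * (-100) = -100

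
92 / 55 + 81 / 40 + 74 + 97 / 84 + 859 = 8665757 / 9240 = 937.85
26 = 26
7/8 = 0.88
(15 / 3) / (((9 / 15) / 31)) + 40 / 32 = 3115 / 12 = 259.58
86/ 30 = 2.87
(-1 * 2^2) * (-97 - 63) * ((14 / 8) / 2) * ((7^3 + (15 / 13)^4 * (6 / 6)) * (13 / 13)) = 5514346880 / 28561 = 193072.61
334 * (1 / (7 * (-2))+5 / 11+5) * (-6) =-830658 / 77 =-10787.77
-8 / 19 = -0.42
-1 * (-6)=6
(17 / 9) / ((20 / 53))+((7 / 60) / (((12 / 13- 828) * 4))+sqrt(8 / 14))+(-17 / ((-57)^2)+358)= 2 * sqrt(7) / 7+9661545967 / 26615808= 363.76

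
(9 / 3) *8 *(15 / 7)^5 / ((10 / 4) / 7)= 7290000 / 2401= 3036.23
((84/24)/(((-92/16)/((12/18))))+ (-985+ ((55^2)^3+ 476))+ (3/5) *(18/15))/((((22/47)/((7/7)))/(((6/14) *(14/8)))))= 1122103948715087/25300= 44351934731.82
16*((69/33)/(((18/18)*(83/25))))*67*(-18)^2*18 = 3594844800/913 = 3937398.47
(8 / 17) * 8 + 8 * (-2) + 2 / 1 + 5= -89 / 17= -5.24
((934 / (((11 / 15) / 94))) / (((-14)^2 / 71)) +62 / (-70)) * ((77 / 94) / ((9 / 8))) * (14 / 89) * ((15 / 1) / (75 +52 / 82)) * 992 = 38028657740288 / 38914449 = 977237.47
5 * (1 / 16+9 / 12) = 65 / 16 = 4.06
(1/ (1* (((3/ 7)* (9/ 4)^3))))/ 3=448/ 6561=0.07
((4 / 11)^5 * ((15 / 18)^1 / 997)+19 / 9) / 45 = 3050796773 / 65029978035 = 0.05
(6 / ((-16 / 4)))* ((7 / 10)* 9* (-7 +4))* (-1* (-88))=12474 / 5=2494.80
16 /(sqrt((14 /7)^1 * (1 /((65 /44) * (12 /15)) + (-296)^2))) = 8 * sqrt(29614494) /1139019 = 0.04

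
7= 7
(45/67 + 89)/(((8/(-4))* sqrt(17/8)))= -6008* sqrt(34)/1139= -30.76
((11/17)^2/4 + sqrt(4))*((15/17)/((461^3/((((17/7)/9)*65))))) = 263575/792790888652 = 0.00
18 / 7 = 2.57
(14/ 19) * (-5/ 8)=-35/ 76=-0.46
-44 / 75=-0.59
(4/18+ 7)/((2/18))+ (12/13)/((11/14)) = 9463/143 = 66.17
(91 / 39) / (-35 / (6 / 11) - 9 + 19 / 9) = -42 / 1279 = -0.03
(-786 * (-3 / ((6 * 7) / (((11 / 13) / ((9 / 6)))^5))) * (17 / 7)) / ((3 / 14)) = 22954276928 / 631569393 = 36.34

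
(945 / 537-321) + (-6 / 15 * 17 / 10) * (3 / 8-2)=-11389241 / 35800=-318.14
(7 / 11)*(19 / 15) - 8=-7.19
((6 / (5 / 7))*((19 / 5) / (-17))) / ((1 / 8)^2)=-120.17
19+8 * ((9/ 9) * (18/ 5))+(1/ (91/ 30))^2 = 1983659/ 41405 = 47.91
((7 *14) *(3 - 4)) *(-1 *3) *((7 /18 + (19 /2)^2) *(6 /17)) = 159887 /17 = 9405.12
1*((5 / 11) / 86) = 5 / 946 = 0.01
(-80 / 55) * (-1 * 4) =5.82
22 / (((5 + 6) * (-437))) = -2 / 437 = -0.00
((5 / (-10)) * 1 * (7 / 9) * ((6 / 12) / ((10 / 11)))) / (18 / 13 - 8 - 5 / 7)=7007 / 240120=0.03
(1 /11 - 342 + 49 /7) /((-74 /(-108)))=-198936 /407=-488.79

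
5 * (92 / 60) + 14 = 65 / 3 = 21.67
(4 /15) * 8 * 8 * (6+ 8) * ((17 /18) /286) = 15232 /19305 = 0.79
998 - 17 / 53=52877 / 53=997.68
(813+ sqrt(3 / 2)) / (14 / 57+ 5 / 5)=57 *sqrt(6) / 142+ 46341 / 71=653.67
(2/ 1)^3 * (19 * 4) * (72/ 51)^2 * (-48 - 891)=-328845312/ 289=-1137873.05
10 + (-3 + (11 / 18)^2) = 2389 / 324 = 7.37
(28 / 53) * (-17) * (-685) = 6152.08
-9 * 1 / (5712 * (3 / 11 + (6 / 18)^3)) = -0.01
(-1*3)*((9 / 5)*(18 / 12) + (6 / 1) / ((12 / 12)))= -261 / 10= -26.10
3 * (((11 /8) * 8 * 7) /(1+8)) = 77 /3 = 25.67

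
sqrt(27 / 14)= 3 * sqrt(42) / 14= 1.39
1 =1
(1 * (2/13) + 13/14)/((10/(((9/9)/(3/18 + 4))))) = 591/22750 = 0.03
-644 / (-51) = 644 / 51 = 12.63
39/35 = 1.11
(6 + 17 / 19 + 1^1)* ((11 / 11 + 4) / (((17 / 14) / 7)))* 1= 227.55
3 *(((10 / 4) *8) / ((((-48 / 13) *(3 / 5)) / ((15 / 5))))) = -325 / 4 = -81.25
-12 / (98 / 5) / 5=-6 / 49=-0.12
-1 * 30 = -30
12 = 12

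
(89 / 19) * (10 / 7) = 890 / 133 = 6.69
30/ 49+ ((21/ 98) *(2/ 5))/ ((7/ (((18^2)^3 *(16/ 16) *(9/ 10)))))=459165774/ 1225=374829.20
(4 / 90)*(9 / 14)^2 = 9 / 490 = 0.02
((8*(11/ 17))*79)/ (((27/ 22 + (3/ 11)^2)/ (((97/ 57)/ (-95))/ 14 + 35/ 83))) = 2225204356408/ 16847445825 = 132.08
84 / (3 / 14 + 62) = 1176 / 871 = 1.35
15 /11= 1.36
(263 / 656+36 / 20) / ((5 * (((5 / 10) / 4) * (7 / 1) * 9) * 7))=7219 / 904050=0.01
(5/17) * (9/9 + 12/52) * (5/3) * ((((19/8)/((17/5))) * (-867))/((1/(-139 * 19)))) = 12544750/13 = 964980.77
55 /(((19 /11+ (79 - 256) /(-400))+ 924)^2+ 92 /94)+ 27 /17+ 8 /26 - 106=-17957448814236208361 /172495268058562683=-104.10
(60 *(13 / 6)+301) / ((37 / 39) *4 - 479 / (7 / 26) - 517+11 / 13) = -117663 / 625580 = -0.19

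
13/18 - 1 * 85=-1517/18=-84.28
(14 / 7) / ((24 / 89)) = 89 / 12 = 7.42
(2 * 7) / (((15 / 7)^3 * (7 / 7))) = 4802 / 3375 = 1.42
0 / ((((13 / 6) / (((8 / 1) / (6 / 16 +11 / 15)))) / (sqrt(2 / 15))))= 0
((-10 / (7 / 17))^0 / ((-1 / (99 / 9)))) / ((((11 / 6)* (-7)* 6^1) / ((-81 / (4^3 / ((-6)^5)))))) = 19683 / 14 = 1405.93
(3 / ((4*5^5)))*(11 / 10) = 33 / 125000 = 0.00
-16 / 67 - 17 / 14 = -1.45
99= 99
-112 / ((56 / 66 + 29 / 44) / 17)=-251328 / 199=-1262.95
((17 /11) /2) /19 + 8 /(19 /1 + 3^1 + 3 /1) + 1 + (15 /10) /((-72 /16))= 32207 /31350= 1.03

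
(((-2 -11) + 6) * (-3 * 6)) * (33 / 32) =2079 / 16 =129.94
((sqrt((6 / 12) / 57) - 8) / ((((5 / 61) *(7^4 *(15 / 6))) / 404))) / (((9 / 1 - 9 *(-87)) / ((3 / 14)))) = -24644 / 13865775 + 6161 *sqrt(114) / 3161396700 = -0.00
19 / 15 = 1.27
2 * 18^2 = 648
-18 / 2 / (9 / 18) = -18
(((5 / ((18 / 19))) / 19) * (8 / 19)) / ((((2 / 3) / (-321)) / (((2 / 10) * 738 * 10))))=-83122.11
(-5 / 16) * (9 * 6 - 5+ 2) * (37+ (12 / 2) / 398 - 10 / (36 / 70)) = -2674865 / 9552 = -280.03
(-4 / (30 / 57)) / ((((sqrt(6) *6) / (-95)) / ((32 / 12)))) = 1444 *sqrt(6) / 27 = 131.00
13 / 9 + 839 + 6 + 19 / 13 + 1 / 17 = 1686602 / 1989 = 847.96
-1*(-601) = 601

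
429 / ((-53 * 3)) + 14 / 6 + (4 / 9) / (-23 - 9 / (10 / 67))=-147062 / 397341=-0.37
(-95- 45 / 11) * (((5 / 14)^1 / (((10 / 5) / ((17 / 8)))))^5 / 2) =-2418193953125 / 6203442724864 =-0.39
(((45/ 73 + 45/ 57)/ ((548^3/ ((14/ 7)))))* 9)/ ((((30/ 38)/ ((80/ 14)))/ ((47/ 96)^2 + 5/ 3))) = 5709925/ 2690992912384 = 0.00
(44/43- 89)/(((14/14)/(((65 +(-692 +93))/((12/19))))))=6397053/86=74384.34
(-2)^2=4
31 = 31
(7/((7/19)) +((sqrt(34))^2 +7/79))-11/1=3325/79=42.09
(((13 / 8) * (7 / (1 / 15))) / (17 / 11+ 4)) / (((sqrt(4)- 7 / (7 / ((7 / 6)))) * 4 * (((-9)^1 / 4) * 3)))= -1001 / 732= -1.37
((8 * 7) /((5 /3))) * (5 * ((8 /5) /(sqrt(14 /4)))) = 192 * sqrt(14) /5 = 143.68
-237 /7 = -33.86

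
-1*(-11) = 11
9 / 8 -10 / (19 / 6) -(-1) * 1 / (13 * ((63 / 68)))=-242735 / 124488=-1.95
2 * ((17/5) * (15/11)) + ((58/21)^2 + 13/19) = 1620797/92169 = 17.59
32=32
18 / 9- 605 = -603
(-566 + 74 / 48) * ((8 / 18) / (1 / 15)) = -67735 / 18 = -3763.06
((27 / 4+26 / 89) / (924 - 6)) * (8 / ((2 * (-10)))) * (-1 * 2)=2507 / 408510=0.01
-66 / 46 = -33 / 23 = -1.43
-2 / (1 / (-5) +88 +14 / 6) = -15 / 676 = -0.02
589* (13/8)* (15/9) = 38285/24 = 1595.21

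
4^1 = 4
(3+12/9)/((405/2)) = 26/1215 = 0.02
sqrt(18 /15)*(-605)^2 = 73205*sqrt(30) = 400960.30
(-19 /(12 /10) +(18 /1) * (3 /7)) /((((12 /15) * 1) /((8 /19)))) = -1705 /399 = -4.27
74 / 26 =37 / 13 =2.85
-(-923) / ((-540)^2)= 923 / 291600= 0.00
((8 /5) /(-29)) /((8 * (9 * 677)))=-1 /883485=-0.00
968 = 968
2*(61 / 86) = 61 / 43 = 1.42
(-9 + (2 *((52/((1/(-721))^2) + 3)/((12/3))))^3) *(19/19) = 19752486052888867990303/8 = 2469060756611108498787.88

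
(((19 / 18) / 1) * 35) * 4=1330 / 9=147.78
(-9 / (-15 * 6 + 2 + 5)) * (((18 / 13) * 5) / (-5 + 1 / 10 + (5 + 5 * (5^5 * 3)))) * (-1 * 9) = -72900 / 505782329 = -0.00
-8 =-8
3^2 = 9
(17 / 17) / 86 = 1 / 86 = 0.01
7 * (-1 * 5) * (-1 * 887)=31045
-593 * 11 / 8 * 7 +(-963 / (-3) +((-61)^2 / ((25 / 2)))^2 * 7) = 3074535259 / 5000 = 614907.05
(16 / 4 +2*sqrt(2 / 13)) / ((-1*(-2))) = 2.39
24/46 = 12/23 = 0.52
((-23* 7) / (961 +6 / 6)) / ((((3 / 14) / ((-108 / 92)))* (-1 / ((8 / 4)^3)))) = -7.33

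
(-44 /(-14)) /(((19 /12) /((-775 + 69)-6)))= -187968 /133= -1413.29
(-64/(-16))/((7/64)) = 256/7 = 36.57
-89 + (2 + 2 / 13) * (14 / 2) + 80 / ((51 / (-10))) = -59411 / 663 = -89.61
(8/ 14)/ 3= 4/ 21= 0.19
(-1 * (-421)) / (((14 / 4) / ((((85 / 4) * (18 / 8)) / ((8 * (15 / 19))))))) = 407949 / 448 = 910.60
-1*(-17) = 17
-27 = -27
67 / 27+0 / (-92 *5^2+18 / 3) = 67 / 27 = 2.48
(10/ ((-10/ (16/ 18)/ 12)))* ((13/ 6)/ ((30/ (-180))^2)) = -832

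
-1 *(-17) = 17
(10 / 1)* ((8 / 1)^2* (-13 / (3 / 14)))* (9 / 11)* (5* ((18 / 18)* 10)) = -17472000 / 11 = -1588363.64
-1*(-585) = 585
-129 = -129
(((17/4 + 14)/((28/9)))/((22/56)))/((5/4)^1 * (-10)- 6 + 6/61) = -40077/49390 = -0.81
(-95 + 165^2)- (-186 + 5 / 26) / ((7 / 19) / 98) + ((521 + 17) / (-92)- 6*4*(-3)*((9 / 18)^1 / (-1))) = 45754773 / 598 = 76513.00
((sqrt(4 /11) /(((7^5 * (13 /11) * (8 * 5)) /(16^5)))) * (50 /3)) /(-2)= -1310720 * sqrt(11) /655473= -6.63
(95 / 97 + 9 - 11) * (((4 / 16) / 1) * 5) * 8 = -990 / 97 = -10.21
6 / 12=1 / 2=0.50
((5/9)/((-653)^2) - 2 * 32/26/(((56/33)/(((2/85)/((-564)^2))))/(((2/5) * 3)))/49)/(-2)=-10444444442/16065379546254675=-0.00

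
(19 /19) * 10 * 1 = 10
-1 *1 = -1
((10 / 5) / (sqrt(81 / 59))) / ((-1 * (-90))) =sqrt(59) / 405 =0.02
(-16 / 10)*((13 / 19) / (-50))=52 / 2375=0.02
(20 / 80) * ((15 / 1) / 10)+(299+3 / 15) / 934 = 12989 / 18680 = 0.70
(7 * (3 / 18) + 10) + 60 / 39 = 991 / 78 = 12.71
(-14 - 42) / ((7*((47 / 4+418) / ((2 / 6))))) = -32 / 5157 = -0.01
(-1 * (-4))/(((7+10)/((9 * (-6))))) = -216/17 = -12.71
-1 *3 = -3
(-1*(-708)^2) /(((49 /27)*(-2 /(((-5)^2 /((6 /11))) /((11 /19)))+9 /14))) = -4285807200 /9583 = -447230.22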